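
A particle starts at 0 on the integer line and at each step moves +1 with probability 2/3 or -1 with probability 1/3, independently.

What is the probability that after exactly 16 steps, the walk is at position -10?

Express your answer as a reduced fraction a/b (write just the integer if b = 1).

To reach position -10 after 16 steps: need 3 steps of +1 and 13 steps of -1.
Number of such sequences: C(16,3) = 560
Each has probability (2/3)^3 · (1/3)^13 = 8/43046721
P = 560 · 8/43046721 = 4480/43046721

Answer: 4480/43046721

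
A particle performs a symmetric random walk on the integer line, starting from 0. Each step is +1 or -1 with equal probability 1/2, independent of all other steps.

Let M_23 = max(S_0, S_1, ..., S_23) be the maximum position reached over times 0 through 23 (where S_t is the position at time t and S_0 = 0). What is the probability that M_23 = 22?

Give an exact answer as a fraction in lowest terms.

Answer: 1/8388608

Derivation:
Let M_23 = max(S_0,...,S_23). Use the reflection principle: for j ≥ 1, #{paths with M_23 ≥ j} = #{S_23 ≥ j} + #{S_23 ≥ j+1}.
By reflection, #{M_23 ≥ 22} = #{S_23 ≥ 22} + #{S_23 ≥ 23} = 1 + 1 = 2.
#{M_23 ≥ 23} = #{S_23 ≥ 23} + #{S_23 ≥ 24} = 1 + 0 = 1.
#{M_23 = 22} = 2 - 1 = 1.
P(M_23 = 22) = 1/8388608 = 1/8388608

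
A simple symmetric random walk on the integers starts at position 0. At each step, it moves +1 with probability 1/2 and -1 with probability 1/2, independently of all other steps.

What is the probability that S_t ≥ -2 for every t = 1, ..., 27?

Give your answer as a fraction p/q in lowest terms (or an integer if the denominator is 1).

Let f(t,s) = #length-t paths at position s with S_1..S_t all ≥ -2.
f(t,s) = f(t-1,s-1) + f(t-1,s+1) for s ≥ -2; f(t,s) = 0 for s < -2.
t=0: f(0,0)=1
t=1: f(1,-1)=1 f(1,1)=1
t=2: f(2,-2)=1 f(2,0)=2 f(2,2)=1
t=3: f(3,-1)=3 f(3,1)=3 f(3,3)=1
t=4: f(4,-2)=3 f(4,0)=6 f(4,2)=4 f(4,4)=1
t=5: f(5,-1)=9 f(5,1)=10 f(5,3)=5 f(5,5)=1
t=6: f(6,-2)=9 f(6,0)=19 f(6,2)=15 f(6,4)=6 f(6,6)=1
t=7: f(7,-1)=28 f(7,1)=34 f(7,3)=21 f(7,5)=7 f(7,7)=1
t=8: f(8,-2)=28 f(8,0)=62 f(8,2)=55 f(8,4)=28 f(8,6)=8 f(8,8)=1
t=9: f(9,-1)=90 f(9,1)=117 f(9,3)=83 f(9,5)=36 f(9,7)=9 f(9,9)=1
t=10: f(10,-2)=90 f(10,0)=207 f(10,2)=200 f(10,4)=119 f(10,6)=45 f(10,8)=10 f(10,10)=1
t=11: f(11,-1)=297 f(11,1)=407 f(11,3)=319 f(11,5)=164 f(11,7)=55 f(11,9)=11 f(11,11)=1
t=12: f(12,-2)=297 f(12,0)=704 f(12,2)=726 f(12,4)=483 f(12,6)=219 f(12,8)=66 f(12,10)=12 f(12,12)=1
t=13: f(13,-1)=1001 f(13,1)=1430 f(13,3)=1209 f(13,5)=702 f(13,7)=285 f(13,9)=78 f(13,11)=13 f(13,13)=1
t=14: f(14,-2)=1001 f(14,0)=2431 f(14,2)=2639 f(14,4)=1911 f(14,6)=987 f(14,8)=363 f(14,10)=91 f(14,12)=14 f(14,14)=1
t=15: f(15,-1)=3432 f(15,1)=5070 f(15,3)=4550 f(15,5)=2898 f(15,7)=1350 f(15,9)=454 f(15,11)=105 f(15,13)=15 f(15,15)=1
t=16: f(16,-2)=3432 f(16,0)=8502 f(16,2)=9620 f(16,4)=7448 f(16,6)=4248 f(16,8)=1804 f(16,10)=559 f(16,12)=120 f(16,14)=16 f(16,16)=1
t=17: f(17,-1)=11934 f(17,1)=18122 f(17,3)=17068 f(17,5)=11696 f(17,7)=6052 f(17,9)=2363 f(17,11)=679 f(17,13)=136 f(17,15)=17 f(17,17)=1
t=18: f(18,-2)=11934 f(18,0)=30056 f(18,2)=35190 f(18,4)=28764 f(18,6)=17748 f(18,8)=8415 f(18,10)=3042 f(18,12)=815 f(18,14)=153 f(18,16)=18 f(18,18)=1
t=19: f(19,-1)=41990 f(19,1)=65246 f(19,3)=63954 f(19,5)=46512 f(19,7)=26163 f(19,9)=11457 f(19,11)=3857 f(19,13)=968 f(19,15)=171 f(19,17)=19 f(19,19)=1
t=20: f(20,-2)=41990 f(20,0)=107236 f(20,2)=129200 f(20,4)=110466 f(20,6)=72675 f(20,8)=37620 f(20,10)=15314 f(20,12)=4825 f(20,14)=1139 f(20,16)=190 f(20,18)=20 f(20,20)=1
t=21: f(21,-1)=149226 f(21,1)=236436 f(21,3)=239666 f(21,5)=183141 f(21,7)=110295 f(21,9)=52934 f(21,11)=20139 f(21,13)=5964 f(21,15)=1329 f(21,17)=210 f(21,19)=21 f(21,21)=1
t=22: f(22,-2)=149226 f(22,0)=385662 f(22,2)=476102 f(22,4)=422807 f(22,6)=293436 f(22,8)=163229 f(22,10)=73073 f(22,12)=26103 f(22,14)=7293 f(22,16)=1539 f(22,18)=231 f(22,20)=22 f(22,22)=1
t=23: f(23,-1)=534888 f(23,1)=861764 f(23,3)=898909 f(23,5)=716243 f(23,7)=456665 f(23,9)=236302 f(23,11)=99176 f(23,13)=33396 f(23,15)=8832 f(23,17)=1770 f(23,19)=253 f(23,21)=23 f(23,23)=1
t=24: f(24,-2)=534888 f(24,0)=1396652 f(24,2)=1760673 f(24,4)=1615152 f(24,6)=1172908 f(24,8)=692967 f(24,10)=335478 f(24,12)=132572 f(24,14)=42228 f(24,16)=10602 f(24,18)=2023 f(24,20)=276 f(24,22)=24 f(24,24)=1
t=25: f(25,-1)=1931540 f(25,1)=3157325 f(25,3)=3375825 f(25,5)=2788060 f(25,7)=1865875 f(25,9)=1028445 f(25,11)=468050 f(25,13)=174800 f(25,15)=52830 f(25,17)=12625 f(25,19)=2299 f(25,21)=300 f(25,23)=25 f(25,25)=1
t=26: f(26,-2)=1931540 f(26,0)=5088865 f(26,2)=6533150 f(26,4)=6163885 f(26,6)=4653935 f(26,8)=2894320 f(26,10)=1496495 f(26,12)=642850 f(26,14)=227630 f(26,16)=65455 f(26,18)=14924 f(26,20)=2599 f(26,22)=325 f(26,24)=26 f(26,26)=1
t=27: f(27,-1)=7020405 f(27,1)=11622015 f(27,3)=12697035 f(27,5)=10817820 f(27,7)=7548255 f(27,9)=4390815 f(27,11)=2139345 f(27,13)=870480 f(27,15)=293085 f(27,17)=80379 f(27,19)=17523 f(27,21)=2924 f(27,23)=351 f(27,25)=27 f(27,27)=1
Σ_s f(27,s) = 57500460
P = 57500460/134217728 = 14375115/33554432

Answer: 14375115/33554432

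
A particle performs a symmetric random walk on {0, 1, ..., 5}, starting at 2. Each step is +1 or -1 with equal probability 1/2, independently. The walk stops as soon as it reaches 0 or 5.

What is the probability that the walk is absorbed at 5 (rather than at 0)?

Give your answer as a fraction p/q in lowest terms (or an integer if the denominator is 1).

Answer: 2/5

Derivation:
Symmetric walk (p = 1/2): the harmonic-function argument gives P(hit 5 before 0 | start at 2) = a/N.
P = 2/5 = 2/5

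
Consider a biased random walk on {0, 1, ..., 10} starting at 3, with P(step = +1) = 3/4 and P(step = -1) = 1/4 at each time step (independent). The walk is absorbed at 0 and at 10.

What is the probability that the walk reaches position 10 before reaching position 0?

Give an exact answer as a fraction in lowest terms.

Answer: 28431/29524

Derivation:
Biased walk: p = 3/4, q = 1/4, r = q/p = 1/3
Gambler's ruin: P(hit 10 before 0 | start at 3) = (1 - r^a)/(1 - r^N)
r^3 = 1/27; r^10 = 1/59049
P = (1 - 1/27) / (1 - 1/59049) = 26/27 / 59048/59049 = 28431/29524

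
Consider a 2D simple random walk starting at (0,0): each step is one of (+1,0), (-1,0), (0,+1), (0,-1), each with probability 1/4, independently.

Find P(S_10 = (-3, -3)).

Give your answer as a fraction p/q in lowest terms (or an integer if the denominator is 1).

Answer: 2835/262144

Derivation:
Let h be the number of horizontal steps (so 10-h are vertical). To end at (-3,-3) need (h-3)/2 right-steps and ((10-h)-3)/2 up-steps.
Sum over h with 3 ≤ h ≤ 7, h ≡ 1 (mod 2), 10-h ≡ 1 (mod 2):
h=3: C(10,3)·C(3,0)·C(7,2) = 120·1·21 = 2520
h=5: C(10,5)·C(5,1)·C(5,1) = 252·5·5 = 6300
h=7: C(10,7)·C(7,2)·C(3,0) = 120·21·1 = 2520
Total favorable: 11340
Total paths: 4^10 = 1048576
P = 11340/1048576 = 2835/262144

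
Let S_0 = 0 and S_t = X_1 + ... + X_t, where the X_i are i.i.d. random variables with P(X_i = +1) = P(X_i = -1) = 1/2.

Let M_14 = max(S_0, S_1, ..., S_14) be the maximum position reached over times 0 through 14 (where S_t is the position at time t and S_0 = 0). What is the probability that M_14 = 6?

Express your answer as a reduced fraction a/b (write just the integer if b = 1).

Let M_14 = max(S_0,...,S_14). Use the reflection principle: for j ≥ 1, #{paths with M_14 ≥ j} = #{S_14 ≥ j} + #{S_14 ≥ j+1}.
By reflection, #{M_14 ≥ 6} = #{S_14 ≥ 6} + #{S_14 ≥ 7} = 1471 + 470 = 1941.
#{M_14 ≥ 7} = #{S_14 ≥ 7} + #{S_14 ≥ 8} = 470 + 470 = 940.
#{M_14 = 6} = 1941 - 940 = 1001.
P(M_14 = 6) = 1001/16384 = 1001/16384

Answer: 1001/16384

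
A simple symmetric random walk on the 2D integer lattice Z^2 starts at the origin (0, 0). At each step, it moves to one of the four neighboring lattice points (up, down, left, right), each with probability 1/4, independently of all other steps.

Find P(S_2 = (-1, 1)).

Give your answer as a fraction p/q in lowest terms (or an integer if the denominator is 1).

Let h be the number of horizontal steps (so 2-h are vertical). To end at (-1,1) need (h-1)/2 right-steps and ((2-h)+1)/2 up-steps.
Sum over h with 1 ≤ h ≤ 1, h ≡ 1 (mod 2), 2-h ≡ 1 (mod 2):
h=1: C(2,1)·C(1,0)·C(1,1) = 2·1·1 = 2
Total favorable: 2
Total paths: 4^2 = 16
P = 2/16 = 1/8

Answer: 1/8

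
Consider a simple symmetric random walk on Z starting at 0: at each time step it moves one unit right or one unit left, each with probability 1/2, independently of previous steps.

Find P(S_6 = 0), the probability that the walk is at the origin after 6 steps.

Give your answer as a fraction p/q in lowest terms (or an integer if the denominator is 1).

Answer: 5/16

Derivation:
To return to 0 after 6 steps: need exactly 3 steps of +1 and 3 of -1.
Favorable paths: C(6,3) = 20
Total paths: 2^6 = 64
P = 20/64 = 5/16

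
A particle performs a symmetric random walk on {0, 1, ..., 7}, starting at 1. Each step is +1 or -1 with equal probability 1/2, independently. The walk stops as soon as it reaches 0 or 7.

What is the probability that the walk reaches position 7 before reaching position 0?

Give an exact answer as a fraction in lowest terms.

Answer: 1/7

Derivation:
Symmetric walk (p = 1/2): the harmonic-function argument gives P(hit 7 before 0 | start at 1) = a/N.
P = 1/7 = 1/7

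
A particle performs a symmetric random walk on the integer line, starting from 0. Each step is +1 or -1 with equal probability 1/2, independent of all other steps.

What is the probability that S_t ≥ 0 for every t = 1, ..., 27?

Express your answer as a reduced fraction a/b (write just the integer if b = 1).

Answer: 5014575/33554432

Derivation:
Let f(t,s) = #length-t paths at position s with S_1..S_t all ≥ 0.
f(t,s) = f(t-1,s-1) + f(t-1,s+1) for s ≥ 0; f(t,s) = 0 for s < 0.
t=0: f(0,0)=1
t=1: f(1,1)=1
t=2: f(2,0)=1 f(2,2)=1
t=3: f(3,1)=2 f(3,3)=1
t=4: f(4,0)=2 f(4,2)=3 f(4,4)=1
t=5: f(5,1)=5 f(5,3)=4 f(5,5)=1
t=6: f(6,0)=5 f(6,2)=9 f(6,4)=5 f(6,6)=1
t=7: f(7,1)=14 f(7,3)=14 f(7,5)=6 f(7,7)=1
t=8: f(8,0)=14 f(8,2)=28 f(8,4)=20 f(8,6)=7 f(8,8)=1
t=9: f(9,1)=42 f(9,3)=48 f(9,5)=27 f(9,7)=8 f(9,9)=1
t=10: f(10,0)=42 f(10,2)=90 f(10,4)=75 f(10,6)=35 f(10,8)=9 f(10,10)=1
t=11: f(11,1)=132 f(11,3)=165 f(11,5)=110 f(11,7)=44 f(11,9)=10 f(11,11)=1
t=12: f(12,0)=132 f(12,2)=297 f(12,4)=275 f(12,6)=154 f(12,8)=54 f(12,10)=11 f(12,12)=1
t=13: f(13,1)=429 f(13,3)=572 f(13,5)=429 f(13,7)=208 f(13,9)=65 f(13,11)=12 f(13,13)=1
t=14: f(14,0)=429 f(14,2)=1001 f(14,4)=1001 f(14,6)=637 f(14,8)=273 f(14,10)=77 f(14,12)=13 f(14,14)=1
t=15: f(15,1)=1430 f(15,3)=2002 f(15,5)=1638 f(15,7)=910 f(15,9)=350 f(15,11)=90 f(15,13)=14 f(15,15)=1
t=16: f(16,0)=1430 f(16,2)=3432 f(16,4)=3640 f(16,6)=2548 f(16,8)=1260 f(16,10)=440 f(16,12)=104 f(16,14)=15 f(16,16)=1
t=17: f(17,1)=4862 f(17,3)=7072 f(17,5)=6188 f(17,7)=3808 f(17,9)=1700 f(17,11)=544 f(17,13)=119 f(17,15)=16 f(17,17)=1
t=18: f(18,0)=4862 f(18,2)=11934 f(18,4)=13260 f(18,6)=9996 f(18,8)=5508 f(18,10)=2244 f(18,12)=663 f(18,14)=135 f(18,16)=17 f(18,18)=1
t=19: f(19,1)=16796 f(19,3)=25194 f(19,5)=23256 f(19,7)=15504 f(19,9)=7752 f(19,11)=2907 f(19,13)=798 f(19,15)=152 f(19,17)=18 f(19,19)=1
t=20: f(20,0)=16796 f(20,2)=41990 f(20,4)=48450 f(20,6)=38760 f(20,8)=23256 f(20,10)=10659 f(20,12)=3705 f(20,14)=950 f(20,16)=170 f(20,18)=19 f(20,20)=1
t=21: f(21,1)=58786 f(21,3)=90440 f(21,5)=87210 f(21,7)=62016 f(21,9)=33915 f(21,11)=14364 f(21,13)=4655 f(21,15)=1120 f(21,17)=189 f(21,19)=20 f(21,21)=1
t=22: f(22,0)=58786 f(22,2)=149226 f(22,4)=177650 f(22,6)=149226 f(22,8)=95931 f(22,10)=48279 f(22,12)=19019 f(22,14)=5775 f(22,16)=1309 f(22,18)=209 f(22,20)=21 f(22,22)=1
t=23: f(23,1)=208012 f(23,3)=326876 f(23,5)=326876 f(23,7)=245157 f(23,9)=144210 f(23,11)=67298 f(23,13)=24794 f(23,15)=7084 f(23,17)=1518 f(23,19)=230 f(23,21)=22 f(23,23)=1
t=24: f(24,0)=208012 f(24,2)=534888 f(24,4)=653752 f(24,6)=572033 f(24,8)=389367 f(24,10)=211508 f(24,12)=92092 f(24,14)=31878 f(24,16)=8602 f(24,18)=1748 f(24,20)=252 f(24,22)=23 f(24,24)=1
t=25: f(25,1)=742900 f(25,3)=1188640 f(25,5)=1225785 f(25,7)=961400 f(25,9)=600875 f(25,11)=303600 f(25,13)=123970 f(25,15)=40480 f(25,17)=10350 f(25,19)=2000 f(25,21)=275 f(25,23)=24 f(25,25)=1
t=26: f(26,0)=742900 f(26,2)=1931540 f(26,4)=2414425 f(26,6)=2187185 f(26,8)=1562275 f(26,10)=904475 f(26,12)=427570 f(26,14)=164450 f(26,16)=50830 f(26,18)=12350 f(26,20)=2275 f(26,22)=299 f(26,24)=25 f(26,26)=1
t=27: f(27,1)=2674440 f(27,3)=4345965 f(27,5)=4601610 f(27,7)=3749460 f(27,9)=2466750 f(27,11)=1332045 f(27,13)=592020 f(27,15)=215280 f(27,17)=63180 f(27,19)=14625 f(27,21)=2574 f(27,23)=324 f(27,25)=26 f(27,27)=1
Σ_s f(27,s) = 20058300
P = 20058300/134217728 = 5014575/33554432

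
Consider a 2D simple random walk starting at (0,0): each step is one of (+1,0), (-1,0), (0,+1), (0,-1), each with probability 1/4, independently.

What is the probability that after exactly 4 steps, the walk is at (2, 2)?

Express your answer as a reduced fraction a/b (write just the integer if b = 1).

Let h be the number of horizontal steps (so 4-h are vertical). To end at (2,2) need (h+2)/2 right-steps and ((4-h)+2)/2 up-steps.
Sum over h with 2 ≤ h ≤ 2, h ≡ 0 (mod 2), 4-h ≡ 0 (mod 2):
h=2: C(4,2)·C(2,2)·C(2,2) = 6·1·1 = 6
Total favorable: 6
Total paths: 4^4 = 256
P = 6/256 = 3/128

Answer: 3/128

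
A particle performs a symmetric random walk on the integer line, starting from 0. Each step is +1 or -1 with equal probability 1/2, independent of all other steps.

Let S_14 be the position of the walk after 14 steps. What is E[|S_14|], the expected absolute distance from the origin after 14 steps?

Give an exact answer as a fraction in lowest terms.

S_14 takes values m ≡ 0 (mod 2) with |m| ≤ 14; P(S_14=m) = C(14,(14+m)/2)/2^14.
Total paths: 2^14 = 16384
Distribution: P(S=-14)=1/16384, P(S=-12)=14/16384, P(S=-10)=91/16384, P(S=-8)=364/16384, P(S=-6)=1001/16384, P(S=-4)=2002/16384, P(S=-2)=3003/16384, P(S=0)=3432/16384, P(S=2)=3003/16384, P(S=4)=2002/16384, P(S=6)=1001/16384, P(S=8)=364/16384, P(S=10)=91/16384, P(S=12)=14/16384, P(S=14)=1/16384
E[|S_14|] = Σ_m |m|·P(S_14=m) = 48048/16384 = 3003/1024

Answer: 3003/1024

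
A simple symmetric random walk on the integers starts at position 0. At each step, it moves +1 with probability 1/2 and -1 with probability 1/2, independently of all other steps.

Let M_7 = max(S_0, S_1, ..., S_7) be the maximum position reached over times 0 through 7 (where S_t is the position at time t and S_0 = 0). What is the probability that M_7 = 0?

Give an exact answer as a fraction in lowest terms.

Let M_7 = max(S_0,...,S_7). Use the reflection principle: for j ≥ 1, #{paths with M_7 ≥ j} = #{S_7 ≥ j} + #{S_7 ≥ j+1}.
P(M_7 ≥ 0) = 1 since S_0 = 0, so #{M_7 ≥ 0} = 128.
#{M_7 ≥ 1} = #{S_7 ≥ 1} + #{S_7 ≥ 2} = 64 + 29 = 93.
#{M_7 = 0} = 128 - 93 = 35.
P(M_7 = 0) = 35/128 = 35/128

Answer: 35/128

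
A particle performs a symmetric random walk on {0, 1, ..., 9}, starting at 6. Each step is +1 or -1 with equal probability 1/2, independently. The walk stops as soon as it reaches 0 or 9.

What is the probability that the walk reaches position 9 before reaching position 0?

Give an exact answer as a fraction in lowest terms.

Symmetric walk (p = 1/2): the harmonic-function argument gives P(hit 9 before 0 | start at 6) = a/N.
P = 6/9 = 2/3

Answer: 2/3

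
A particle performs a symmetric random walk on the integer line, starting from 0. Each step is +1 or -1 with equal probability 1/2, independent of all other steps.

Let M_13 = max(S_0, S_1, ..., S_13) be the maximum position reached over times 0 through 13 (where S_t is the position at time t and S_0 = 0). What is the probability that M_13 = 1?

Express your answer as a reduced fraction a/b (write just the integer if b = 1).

Let M_13 = max(S_0,...,S_13). Use the reflection principle: for j ≥ 1, #{paths with M_13 ≥ j} = #{S_13 ≥ j} + #{S_13 ≥ j+1}.
By reflection, #{M_13 ≥ 1} = #{S_13 ≥ 1} + #{S_13 ≥ 2} = 4096 + 2380 = 6476.
#{M_13 ≥ 2} = #{S_13 ≥ 2} + #{S_13 ≥ 3} = 2380 + 2380 = 4760.
#{M_13 = 1} = 6476 - 4760 = 1716.
P(M_13 = 1) = 1716/8192 = 429/2048

Answer: 429/2048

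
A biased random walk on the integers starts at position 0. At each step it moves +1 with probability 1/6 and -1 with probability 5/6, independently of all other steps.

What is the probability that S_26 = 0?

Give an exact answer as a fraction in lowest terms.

To be at 0 after 26 steps: need exactly 13 steps of +1 and 13 of -1.
Number of such sequences: C(26,13) = 10400600
Each has probability (1/6)^13 · (5/6)^13 = 1220703125/170581728179578208256
P = 10400600 · 1220703125/170581728179578208256 = 1587005615234375/21322716022447276032

Answer: 1587005615234375/21322716022447276032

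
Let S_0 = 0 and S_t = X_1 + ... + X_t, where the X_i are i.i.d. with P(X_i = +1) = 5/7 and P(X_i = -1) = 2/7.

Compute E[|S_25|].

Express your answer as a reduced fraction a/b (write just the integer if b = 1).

Answer: 294411572174146990075/27368747340080916343

Derivation:
S_25 takes values m ≡ 1 (mod 2) with |m| ≤ 25; P(S_25=m) = C(25,(25+m)/2) · (5/7)^((25+m)/2) · (2/7)^((25-m)/2).
Distribution: P(S=-25)=33554432/1341068619663964900807, P(S=-23)=2097152000/1341068619663964900807, P(S=-21)=62914560000/1341068619663964900807, P(S=-19)=1205862400000/1341068619663964900807, P(S=-17)=16580608000000/1341068619663964900807, P(S=-15)=24870912000000/191581231380566414401, P(S=-13)=207257600000000/191581231380566414401, P(S=-11)=9844736000000000/1341068619663964900807, P(S=-9)=55376640000000000/1341068619663964900807, P(S=-7)=261500800000000000/1341068619663964900807, P(S=-5)=1046003200000000000/1341068619663964900807, P(S=-3)=3565920000000000000/1341068619663964900807, P(S=-1)=1485800000000000000/191581231380566414401, P(S=1)=3714500000000000000/191581231380566414401, P(S=3)=55717500000000000000/1341068619663964900807, P(S=5)=102148750000000000000/1341068619663964900807, P(S=7)=159607421875000000000/1341068619663964900807, P(S=9)=211245117187500000000/1341068619663964900807, P(S=11)=234716796875000000000/1341068619663964900807, P(S=13)=30883789062500000000/191581231380566414401, P(S=15)=23162841796875000000/191581231380566414401, P(S=17)=96511840820312500000/1341068619663964900807, P(S=19)=43869018554687500000/1341068619663964900807, P(S=21)=14305114746093750000/1341068619663964900807, P(S=23)=2980232238769531250/1341068619663964900807, P(S=25)=298023223876953125/1341068619663964900807
E[|S_25|] = Σ_m |m|·P(S_25=m) = 294411572174146990075/27368747340080916343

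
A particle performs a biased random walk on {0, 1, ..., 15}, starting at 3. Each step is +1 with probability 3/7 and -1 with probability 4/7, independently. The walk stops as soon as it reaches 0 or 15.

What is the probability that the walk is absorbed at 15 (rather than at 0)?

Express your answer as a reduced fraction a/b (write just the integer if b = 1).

Answer: 531441/28632241

Derivation:
Biased walk: p = 3/7, q = 4/7, r = q/p = 4/3
Gambler's ruin: P(hit 15 before 0 | start at 3) = (1 - r^a)/(1 - r^N)
r^3 = 64/27; r^15 = 1073741824/14348907
P = (1 - 64/27) / (1 - 1073741824/14348907) = -37/27 / -1059392917/14348907 = 531441/28632241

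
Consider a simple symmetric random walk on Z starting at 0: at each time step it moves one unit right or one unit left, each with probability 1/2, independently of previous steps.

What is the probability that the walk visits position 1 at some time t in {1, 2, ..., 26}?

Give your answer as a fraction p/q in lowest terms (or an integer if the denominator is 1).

Count via complement. Let g(t,s) = #length-t paths at position s with S_1..S_t all ≠ 1.
g(t,s) = g(t-1,s-1) + g(t-1,s+1) for s ≠ 1; g(t,1) = 0.
t=0: g(0,0)=1
t=1: g(1,-1)=1
t=2: g(2,-2)=1 g(2,0)=1
t=3: g(3,-3)=1 g(3,-1)=2
t=4: g(4,-4)=1 g(4,-2)=3 g(4,0)=2
t=5: g(5,-5)=1 g(5,-3)=4 g(5,-1)=5
t=6: g(6,-6)=1 g(6,-4)=5 g(6,-2)=9 g(6,0)=5
t=7: g(7,-7)=1 g(7,-5)=6 g(7,-3)=14 g(7,-1)=14
t=8: g(8,-8)=1 g(8,-6)=7 g(8,-4)=20 g(8,-2)=28 g(8,0)=14
t=9: g(9,-9)=1 g(9,-7)=8 g(9,-5)=27 g(9,-3)=48 g(9,-1)=42
t=10: g(10,-10)=1 g(10,-8)=9 g(10,-6)=35 g(10,-4)=75 g(10,-2)=90 g(10,0)=42
t=11: g(11,-11)=1 g(11,-9)=10 g(11,-7)=44 g(11,-5)=110 g(11,-3)=165 g(11,-1)=132
t=12: g(12,-12)=1 g(12,-10)=11 g(12,-8)=54 g(12,-6)=154 g(12,-4)=275 g(12,-2)=297 g(12,0)=132
t=13: g(13,-13)=1 g(13,-11)=12 g(13,-9)=65 g(13,-7)=208 g(13,-5)=429 g(13,-3)=572 g(13,-1)=429
t=14: g(14,-14)=1 g(14,-12)=13 g(14,-10)=77 g(14,-8)=273 g(14,-6)=637 g(14,-4)=1001 g(14,-2)=1001 g(14,0)=429
t=15: g(15,-15)=1 g(15,-13)=14 g(15,-11)=90 g(15,-9)=350 g(15,-7)=910 g(15,-5)=1638 g(15,-3)=2002 g(15,-1)=1430
t=16: g(16,-16)=1 g(16,-14)=15 g(16,-12)=104 g(16,-10)=440 g(16,-8)=1260 g(16,-6)=2548 g(16,-4)=3640 g(16,-2)=3432 g(16,0)=1430
t=17: g(17,-17)=1 g(17,-15)=16 g(17,-13)=119 g(17,-11)=544 g(17,-9)=1700 g(17,-7)=3808 g(17,-5)=6188 g(17,-3)=7072 g(17,-1)=4862
t=18: g(18,-18)=1 g(18,-16)=17 g(18,-14)=135 g(18,-12)=663 g(18,-10)=2244 g(18,-8)=5508 g(18,-6)=9996 g(18,-4)=13260 g(18,-2)=11934 g(18,0)=4862
t=19: g(19,-19)=1 g(19,-17)=18 g(19,-15)=152 g(19,-13)=798 g(19,-11)=2907 g(19,-9)=7752 g(19,-7)=15504 g(19,-5)=23256 g(19,-3)=25194 g(19,-1)=16796
t=20: g(20,-20)=1 g(20,-18)=19 g(20,-16)=170 g(20,-14)=950 g(20,-12)=3705 g(20,-10)=10659 g(20,-8)=23256 g(20,-6)=38760 g(20,-4)=48450 g(20,-2)=41990 g(20,0)=16796
t=21: g(21,-21)=1 g(21,-19)=20 g(21,-17)=189 g(21,-15)=1120 g(21,-13)=4655 g(21,-11)=14364 g(21,-9)=33915 g(21,-7)=62016 g(21,-5)=87210 g(21,-3)=90440 g(21,-1)=58786
t=22: g(22,-22)=1 g(22,-20)=21 g(22,-18)=209 g(22,-16)=1309 g(22,-14)=5775 g(22,-12)=19019 g(22,-10)=48279 g(22,-8)=95931 g(22,-6)=149226 g(22,-4)=177650 g(22,-2)=149226 g(22,0)=58786
t=23: g(23,-23)=1 g(23,-21)=22 g(23,-19)=230 g(23,-17)=1518 g(23,-15)=7084 g(23,-13)=24794 g(23,-11)=67298 g(23,-9)=144210 g(23,-7)=245157 g(23,-5)=326876 g(23,-3)=326876 g(23,-1)=208012
t=24: g(24,-24)=1 g(24,-22)=23 g(24,-20)=252 g(24,-18)=1748 g(24,-16)=8602 g(24,-14)=31878 g(24,-12)=92092 g(24,-10)=211508 g(24,-8)=389367 g(24,-6)=572033 g(24,-4)=653752 g(24,-2)=534888 g(24,0)=208012
t=25: g(25,-25)=1 g(25,-23)=24 g(25,-21)=275 g(25,-19)=2000 g(25,-17)=10350 g(25,-15)=40480 g(25,-13)=123970 g(25,-11)=303600 g(25,-9)=600875 g(25,-7)=961400 g(25,-5)=1225785 g(25,-3)=1188640 g(25,-1)=742900
t=26: g(26,-26)=1 g(26,-24)=25 g(26,-22)=299 g(26,-20)=2275 g(26,-18)=12350 g(26,-16)=50830 g(26,-14)=164450 g(26,-12)=427570 g(26,-10)=904475 g(26,-8)=1562275 g(26,-6)=2187185 g(26,-4)=2414425 g(26,-2)=1931540 g(26,0)=742900
Paths never hitting 1: Σ_s g(26,s) = 10400600
Paths hitting 1: 2^26 - 10400600 = 56708264
P = 56708264/67108864 = 7088533/8388608

Answer: 7088533/8388608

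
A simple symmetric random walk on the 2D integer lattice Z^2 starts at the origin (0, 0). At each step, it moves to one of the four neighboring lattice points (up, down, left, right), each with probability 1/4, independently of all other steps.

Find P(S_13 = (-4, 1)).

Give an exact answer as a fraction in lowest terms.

Let h be the number of horizontal steps (so 13-h are vertical). To end at (-4,1) need (h-4)/2 right-steps and ((13-h)+1)/2 up-steps.
Sum over h with 4 ≤ h ≤ 12, h ≡ 0 (mod 2), 13-h ≡ 1 (mod 2):
h=4: C(13,4)·C(4,0)·C(9,5) = 715·1·126 = 90090
h=6: C(13,6)·C(6,1)·C(7,4) = 1716·6·35 = 360360
h=8: C(13,8)·C(8,2)·C(5,3) = 1287·28·10 = 360360
h=10: C(13,10)·C(10,3)·C(3,2) = 286·120·3 = 102960
h=12: C(13,12)·C(12,4)·C(1,1) = 13·495·1 = 6435
Total favorable: 920205
Total paths: 4^13 = 67108864
P = 920205/67108864 = 920205/67108864

Answer: 920205/67108864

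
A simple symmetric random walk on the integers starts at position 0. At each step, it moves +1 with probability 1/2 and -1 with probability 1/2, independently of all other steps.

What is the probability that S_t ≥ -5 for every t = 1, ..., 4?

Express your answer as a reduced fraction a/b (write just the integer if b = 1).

Let f(t,s) = #length-t paths at position s with S_1..S_t all ≥ -5.
f(t,s) = f(t-1,s-1) + f(t-1,s+1) for s ≥ -5; f(t,s) = 0 for s < -5.
t=0: f(0,0)=1
t=1: f(1,-1)=1 f(1,1)=1
t=2: f(2,-2)=1 f(2,0)=2 f(2,2)=1
t=3: f(3,-3)=1 f(3,-1)=3 f(3,1)=3 f(3,3)=1
t=4: f(4,-4)=1 f(4,-2)=4 f(4,0)=6 f(4,2)=4 f(4,4)=1
Σ_s f(4,s) = 16
P = 16/16 = 1

Answer: 1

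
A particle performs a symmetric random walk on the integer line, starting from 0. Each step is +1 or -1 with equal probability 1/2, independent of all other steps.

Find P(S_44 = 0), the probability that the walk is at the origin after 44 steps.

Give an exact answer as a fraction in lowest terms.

Answer: 263012370465/2199023255552

Derivation:
To return to 0 after 44 steps: need exactly 22 steps of +1 and 22 of -1.
Favorable paths: C(44,22) = 2104098963720
Total paths: 2^44 = 17592186044416
P = 2104098963720/17592186044416 = 263012370465/2199023255552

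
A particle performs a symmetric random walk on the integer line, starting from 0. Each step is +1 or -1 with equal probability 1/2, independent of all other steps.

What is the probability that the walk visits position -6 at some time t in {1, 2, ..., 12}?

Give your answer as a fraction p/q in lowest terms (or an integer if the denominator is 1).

Answer: 189/2048

Derivation:
Count via complement. Let g(t,s) = #length-t paths at position s with S_1..S_t all ≠ -6.
g(t,s) = g(t-1,s-1) + g(t-1,s+1) for s ≠ -6; g(t,-6) = 0.
t=0: g(0,0)=1
t=1: g(1,-1)=1 g(1,1)=1
t=2: g(2,-2)=1 g(2,0)=2 g(2,2)=1
t=3: g(3,-3)=1 g(3,-1)=3 g(3,1)=3 g(3,3)=1
t=4: g(4,-4)=1 g(4,-2)=4 g(4,0)=6 g(4,2)=4 g(4,4)=1
t=5: g(5,-5)=1 g(5,-3)=5 g(5,-1)=10 g(5,1)=10 g(5,3)=5 g(5,5)=1
t=6: g(6,-4)=6 g(6,-2)=15 g(6,0)=20 g(6,2)=15 g(6,4)=6 g(6,6)=1
t=7: g(7,-5)=6 g(7,-3)=21 g(7,-1)=35 g(7,1)=35 g(7,3)=21 g(7,5)=7 g(7,7)=1
t=8: g(8,-4)=27 g(8,-2)=56 g(8,0)=70 g(8,2)=56 g(8,4)=28 g(8,6)=8 g(8,8)=1
t=9: g(9,-5)=27 g(9,-3)=83 g(9,-1)=126 g(9,1)=126 g(9,3)=84 g(9,5)=36 g(9,7)=9 g(9,9)=1
t=10: g(10,-4)=110 g(10,-2)=209 g(10,0)=252 g(10,2)=210 g(10,4)=120 g(10,6)=45 g(10,8)=10 g(10,10)=1
t=11: g(11,-5)=110 g(11,-3)=319 g(11,-1)=461 g(11,1)=462 g(11,3)=330 g(11,5)=165 g(11,7)=55 g(11,9)=11 g(11,11)=1
t=12: g(12,-4)=429 g(12,-2)=780 g(12,0)=923 g(12,2)=792 g(12,4)=495 g(12,6)=220 g(12,8)=66 g(12,10)=12 g(12,12)=1
Paths never hitting -6: Σ_s g(12,s) = 3718
Paths hitting -6: 2^12 - 3718 = 378
P = 378/4096 = 189/2048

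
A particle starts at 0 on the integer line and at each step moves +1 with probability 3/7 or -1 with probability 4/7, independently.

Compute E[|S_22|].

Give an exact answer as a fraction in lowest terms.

S_22 takes values m ≡ 0 (mod 2) with |m| ≤ 22; P(S_22=m) = C(22,(22+m)/2) · (3/7)^((22+m)/2) · (4/7)^((22-m)/2).
Distribution: P(S=-22)=17592186044416/3909821048582988049, P(S=-20)=290271069732864/3909821048582988049, P(S=-18)=326554953449472/558545864083284007, P(S=-16)=1632774767247360/558545864083284007, P(S=-14)=5816760108318720/558545864083284007, P(S=-12)=15705252292460544/558545864083284007, P(S=-10)=33373661121478656/558545864083284007, P(S=-8)=400483933457743872/3909821048582988049, P(S=-6)=563180531424952320/3909821048582988049, P(S=-4)=93863421904158720/558545864083284007, P(S=-2)=91516836356554752/558545864083284007, P(S=0)=74877411564453888/558545864083284007, P(S=2)=51478220450562048/558545864083284007, P(S=4)=29698973336862720/558545864083284007, P(S=6)=100234035011911680/3909821048582988049, P(S=8)=40093614004764672/3909821048582988049, P(S=10)=1879388156473344/558545864083284007, P(S=12)=497485100242944/558545864083284007, P(S=14)=103642729217280/558545864083284007, P(S=16)=16364641455360/558545864083284007, P(S=18)=1841022163728/558545864083284007, P(S=20)=920511081864/3909821048582988049, P(S=22)=31381059609/3909821048582988049
E[|S_22|] = Σ_m |m|·P(S_22=m) = 17608021565686299814/3909821048582988049

Answer: 17608021565686299814/3909821048582988049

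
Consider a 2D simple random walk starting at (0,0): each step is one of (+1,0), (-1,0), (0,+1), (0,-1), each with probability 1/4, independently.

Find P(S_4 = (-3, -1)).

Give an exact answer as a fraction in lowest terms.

Let h be the number of horizontal steps (so 4-h are vertical). To end at (-3,-1) need (h-3)/2 right-steps and ((4-h)-1)/2 up-steps.
Sum over h with 3 ≤ h ≤ 3, h ≡ 1 (mod 2), 4-h ≡ 1 (mod 2):
h=3: C(4,3)·C(3,0)·C(1,0) = 4·1·1 = 4
Total favorable: 4
Total paths: 4^4 = 256
P = 4/256 = 1/64

Answer: 1/64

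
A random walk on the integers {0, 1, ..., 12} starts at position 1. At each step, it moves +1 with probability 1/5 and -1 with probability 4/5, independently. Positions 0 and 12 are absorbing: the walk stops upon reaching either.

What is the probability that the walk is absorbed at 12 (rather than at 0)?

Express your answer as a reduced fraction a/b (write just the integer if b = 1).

Biased walk: p = 1/5, q = 4/5, r = q/p = 4
Gambler's ruin: P(hit 12 before 0 | start at 1) = (1 - r^a)/(1 - r^N)
r^1 = 4; r^12 = 16777216
P = (1 - 4) / (1 - 16777216) = -3 / -16777215 = 1/5592405

Answer: 1/5592405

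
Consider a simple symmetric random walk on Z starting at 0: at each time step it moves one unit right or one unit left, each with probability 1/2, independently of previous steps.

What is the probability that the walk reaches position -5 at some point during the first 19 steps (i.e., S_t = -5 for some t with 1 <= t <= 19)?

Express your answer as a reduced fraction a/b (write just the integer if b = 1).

Answer: 34495/131072

Derivation:
Count via complement. Let g(t,s) = #length-t paths at position s with S_1..S_t all ≠ -5.
g(t,s) = g(t-1,s-1) + g(t-1,s+1) for s ≠ -5; g(t,-5) = 0.
t=0: g(0,0)=1
t=1: g(1,-1)=1 g(1,1)=1
t=2: g(2,-2)=1 g(2,0)=2 g(2,2)=1
t=3: g(3,-3)=1 g(3,-1)=3 g(3,1)=3 g(3,3)=1
t=4: g(4,-4)=1 g(4,-2)=4 g(4,0)=6 g(4,2)=4 g(4,4)=1
t=5: g(5,-3)=5 g(5,-1)=10 g(5,1)=10 g(5,3)=5 g(5,5)=1
t=6: g(6,-4)=5 g(6,-2)=15 g(6,0)=20 g(6,2)=15 g(6,4)=6 g(6,6)=1
t=7: g(7,-3)=20 g(7,-1)=35 g(7,1)=35 g(7,3)=21 g(7,5)=7 g(7,7)=1
t=8: g(8,-4)=20 g(8,-2)=55 g(8,0)=70 g(8,2)=56 g(8,4)=28 g(8,6)=8 g(8,8)=1
t=9: g(9,-3)=75 g(9,-1)=125 g(9,1)=126 g(9,3)=84 g(9,5)=36 g(9,7)=9 g(9,9)=1
t=10: g(10,-4)=75 g(10,-2)=200 g(10,0)=251 g(10,2)=210 g(10,4)=120 g(10,6)=45 g(10,8)=10 g(10,10)=1
t=11: g(11,-3)=275 g(11,-1)=451 g(11,1)=461 g(11,3)=330 g(11,5)=165 g(11,7)=55 g(11,9)=11 g(11,11)=1
t=12: g(12,-4)=275 g(12,-2)=726 g(12,0)=912 g(12,2)=791 g(12,4)=495 g(12,6)=220 g(12,8)=66 g(12,10)=12 g(12,12)=1
t=13: g(13,-3)=1001 g(13,-1)=1638 g(13,1)=1703 g(13,3)=1286 g(13,5)=715 g(13,7)=286 g(13,9)=78 g(13,11)=13 g(13,13)=1
t=14: g(14,-4)=1001 g(14,-2)=2639 g(14,0)=3341 g(14,2)=2989 g(14,4)=2001 g(14,6)=1001 g(14,8)=364 g(14,10)=91 g(14,12)=14 g(14,14)=1
t=15: g(15,-3)=3640 g(15,-1)=5980 g(15,1)=6330 g(15,3)=4990 g(15,5)=3002 g(15,7)=1365 g(15,9)=455 g(15,11)=105 g(15,13)=15 g(15,15)=1
t=16: g(16,-4)=3640 g(16,-2)=9620 g(16,0)=12310 g(16,2)=11320 g(16,4)=7992 g(16,6)=4367 g(16,8)=1820 g(16,10)=560 g(16,12)=120 g(16,14)=16 g(16,16)=1
t=17: g(17,-3)=13260 g(17,-1)=21930 g(17,1)=23630 g(17,3)=19312 g(17,5)=12359 g(17,7)=6187 g(17,9)=2380 g(17,11)=680 g(17,13)=136 g(17,15)=17 g(17,17)=1
t=18: g(18,-4)=13260 g(18,-2)=35190 g(18,0)=45560 g(18,2)=42942 g(18,4)=31671 g(18,6)=18546 g(18,8)=8567 g(18,10)=3060 g(18,12)=816 g(18,14)=153 g(18,16)=18 g(18,18)=1
t=19: g(19,-3)=48450 g(19,-1)=80750 g(19,1)=88502 g(19,3)=74613 g(19,5)=50217 g(19,7)=27113 g(19,9)=11627 g(19,11)=3876 g(19,13)=969 g(19,15)=171 g(19,17)=19 g(19,19)=1
Paths never hitting -5: Σ_s g(19,s) = 386308
Paths hitting -5: 2^19 - 386308 = 137980
P = 137980/524288 = 34495/131072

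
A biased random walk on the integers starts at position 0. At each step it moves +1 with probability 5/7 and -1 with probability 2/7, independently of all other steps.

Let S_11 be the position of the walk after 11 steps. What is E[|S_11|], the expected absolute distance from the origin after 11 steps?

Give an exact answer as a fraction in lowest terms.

S_11 takes values m ≡ 1 (mod 2) with |m| ≤ 11; P(S_11=m) = C(11,(11+m)/2) · (5/7)^((11+m)/2) · (2/7)^((11-m)/2).
Distribution: P(S=-11)=2048/1977326743, P(S=-9)=56320/1977326743, P(S=-7)=704000/1977326743, P(S=-5)=5280000/1977326743, P(S=-3)=26400000/1977326743, P(S=-1)=13200000/282475249, P(S=1)=33000000/282475249, P(S=3)=412500000/1977326743, P(S=5)=515625000/1977326743, P(S=7)=429687500/1977326743, P(S=9)=214843750/1977326743, P(S=11)=48828125/1977326743
E[|S_11|] = Σ_m |m|·P(S_11=m) = 198542817/40353607

Answer: 198542817/40353607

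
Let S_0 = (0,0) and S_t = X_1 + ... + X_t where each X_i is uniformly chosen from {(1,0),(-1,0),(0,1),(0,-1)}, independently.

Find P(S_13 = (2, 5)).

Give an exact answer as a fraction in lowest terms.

Answer: 184041/33554432

Derivation:
Let h be the number of horizontal steps (so 13-h are vertical). To end at (2,5) need (h+2)/2 right-steps and ((13-h)+5)/2 up-steps.
Sum over h with 2 ≤ h ≤ 8, h ≡ 0 (mod 2), 13-h ≡ 1 (mod 2):
h=2: C(13,2)·C(2,2)·C(11,8) = 78·1·165 = 12870
h=4: C(13,4)·C(4,3)·C(9,7) = 715·4·36 = 102960
h=6: C(13,6)·C(6,4)·C(7,6) = 1716·15·7 = 180180
h=8: C(13,8)·C(8,5)·C(5,5) = 1287·56·1 = 72072
Total favorable: 368082
Total paths: 4^13 = 67108864
P = 368082/67108864 = 184041/33554432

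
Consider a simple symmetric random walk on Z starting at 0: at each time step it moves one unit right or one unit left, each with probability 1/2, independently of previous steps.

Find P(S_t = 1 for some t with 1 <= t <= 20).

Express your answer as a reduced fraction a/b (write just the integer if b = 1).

Answer: 215955/262144

Derivation:
Count via complement. Let g(t,s) = #length-t paths at position s with S_1..S_t all ≠ 1.
g(t,s) = g(t-1,s-1) + g(t-1,s+1) for s ≠ 1; g(t,1) = 0.
t=0: g(0,0)=1
t=1: g(1,-1)=1
t=2: g(2,-2)=1 g(2,0)=1
t=3: g(3,-3)=1 g(3,-1)=2
t=4: g(4,-4)=1 g(4,-2)=3 g(4,0)=2
t=5: g(5,-5)=1 g(5,-3)=4 g(5,-1)=5
t=6: g(6,-6)=1 g(6,-4)=5 g(6,-2)=9 g(6,0)=5
t=7: g(7,-7)=1 g(7,-5)=6 g(7,-3)=14 g(7,-1)=14
t=8: g(8,-8)=1 g(8,-6)=7 g(8,-4)=20 g(8,-2)=28 g(8,0)=14
t=9: g(9,-9)=1 g(9,-7)=8 g(9,-5)=27 g(9,-3)=48 g(9,-1)=42
t=10: g(10,-10)=1 g(10,-8)=9 g(10,-6)=35 g(10,-4)=75 g(10,-2)=90 g(10,0)=42
t=11: g(11,-11)=1 g(11,-9)=10 g(11,-7)=44 g(11,-5)=110 g(11,-3)=165 g(11,-1)=132
t=12: g(12,-12)=1 g(12,-10)=11 g(12,-8)=54 g(12,-6)=154 g(12,-4)=275 g(12,-2)=297 g(12,0)=132
t=13: g(13,-13)=1 g(13,-11)=12 g(13,-9)=65 g(13,-7)=208 g(13,-5)=429 g(13,-3)=572 g(13,-1)=429
t=14: g(14,-14)=1 g(14,-12)=13 g(14,-10)=77 g(14,-8)=273 g(14,-6)=637 g(14,-4)=1001 g(14,-2)=1001 g(14,0)=429
t=15: g(15,-15)=1 g(15,-13)=14 g(15,-11)=90 g(15,-9)=350 g(15,-7)=910 g(15,-5)=1638 g(15,-3)=2002 g(15,-1)=1430
t=16: g(16,-16)=1 g(16,-14)=15 g(16,-12)=104 g(16,-10)=440 g(16,-8)=1260 g(16,-6)=2548 g(16,-4)=3640 g(16,-2)=3432 g(16,0)=1430
t=17: g(17,-17)=1 g(17,-15)=16 g(17,-13)=119 g(17,-11)=544 g(17,-9)=1700 g(17,-7)=3808 g(17,-5)=6188 g(17,-3)=7072 g(17,-1)=4862
t=18: g(18,-18)=1 g(18,-16)=17 g(18,-14)=135 g(18,-12)=663 g(18,-10)=2244 g(18,-8)=5508 g(18,-6)=9996 g(18,-4)=13260 g(18,-2)=11934 g(18,0)=4862
t=19: g(19,-19)=1 g(19,-17)=18 g(19,-15)=152 g(19,-13)=798 g(19,-11)=2907 g(19,-9)=7752 g(19,-7)=15504 g(19,-5)=23256 g(19,-3)=25194 g(19,-1)=16796
t=20: g(20,-20)=1 g(20,-18)=19 g(20,-16)=170 g(20,-14)=950 g(20,-12)=3705 g(20,-10)=10659 g(20,-8)=23256 g(20,-6)=38760 g(20,-4)=48450 g(20,-2)=41990 g(20,0)=16796
Paths never hitting 1: Σ_s g(20,s) = 184756
Paths hitting 1: 2^20 - 184756 = 863820
P = 863820/1048576 = 215955/262144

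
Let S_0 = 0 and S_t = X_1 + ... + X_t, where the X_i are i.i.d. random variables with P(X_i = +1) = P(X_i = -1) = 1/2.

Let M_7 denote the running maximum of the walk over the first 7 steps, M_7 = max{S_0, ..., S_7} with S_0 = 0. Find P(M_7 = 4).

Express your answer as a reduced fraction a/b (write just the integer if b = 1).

Let M_7 = max(S_0,...,S_7). Use the reflection principle: for j ≥ 1, #{paths with M_7 ≥ j} = #{S_7 ≥ j} + #{S_7 ≥ j+1}.
By reflection, #{M_7 ≥ 4} = #{S_7 ≥ 4} + #{S_7 ≥ 5} = 8 + 8 = 16.
#{M_7 ≥ 5} = #{S_7 ≥ 5} + #{S_7 ≥ 6} = 8 + 1 = 9.
#{M_7 = 4} = 16 - 9 = 7.
P(M_7 = 4) = 7/128 = 7/128

Answer: 7/128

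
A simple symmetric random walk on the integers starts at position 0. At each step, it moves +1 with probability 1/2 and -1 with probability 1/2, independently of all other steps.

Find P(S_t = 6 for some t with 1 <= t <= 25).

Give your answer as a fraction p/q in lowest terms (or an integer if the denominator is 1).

Answer: 962689/4194304

Derivation:
Count via complement. Let g(t,s) = #length-t paths at position s with S_1..S_t all ≠ 6.
g(t,s) = g(t-1,s-1) + g(t-1,s+1) for s ≠ 6; g(t,6) = 0.
t=0: g(0,0)=1
t=1: g(1,-1)=1 g(1,1)=1
t=2: g(2,-2)=1 g(2,0)=2 g(2,2)=1
t=3: g(3,-3)=1 g(3,-1)=3 g(3,1)=3 g(3,3)=1
t=4: g(4,-4)=1 g(4,-2)=4 g(4,0)=6 g(4,2)=4 g(4,4)=1
t=5: g(5,-5)=1 g(5,-3)=5 g(5,-1)=10 g(5,1)=10 g(5,3)=5 g(5,5)=1
t=6: g(6,-6)=1 g(6,-4)=6 g(6,-2)=15 g(6,0)=20 g(6,2)=15 g(6,4)=6
t=7: g(7,-7)=1 g(7,-5)=7 g(7,-3)=21 g(7,-1)=35 g(7,1)=35 g(7,3)=21 g(7,5)=6
t=8: g(8,-8)=1 g(8,-6)=8 g(8,-4)=28 g(8,-2)=56 g(8,0)=70 g(8,2)=56 g(8,4)=27
t=9: g(9,-9)=1 g(9,-7)=9 g(9,-5)=36 g(9,-3)=84 g(9,-1)=126 g(9,1)=126 g(9,3)=83 g(9,5)=27
t=10: g(10,-10)=1 g(10,-8)=10 g(10,-6)=45 g(10,-4)=120 g(10,-2)=210 g(10,0)=252 g(10,2)=209 g(10,4)=110
t=11: g(11,-11)=1 g(11,-9)=11 g(11,-7)=55 g(11,-5)=165 g(11,-3)=330 g(11,-1)=462 g(11,1)=461 g(11,3)=319 g(11,5)=110
t=12: g(12,-12)=1 g(12,-10)=12 g(12,-8)=66 g(12,-6)=220 g(12,-4)=495 g(12,-2)=792 g(12,0)=923 g(12,2)=780 g(12,4)=429
t=13: g(13,-13)=1 g(13,-11)=13 g(13,-9)=78 g(13,-7)=286 g(13,-5)=715 g(13,-3)=1287 g(13,-1)=1715 g(13,1)=1703 g(13,3)=1209 g(13,5)=429
t=14: g(14,-14)=1 g(14,-12)=14 g(14,-10)=91 g(14,-8)=364 g(14,-6)=1001 g(14,-4)=2002 g(14,-2)=3002 g(14,0)=3418 g(14,2)=2912 g(14,4)=1638
t=15: g(15,-15)=1 g(15,-13)=15 g(15,-11)=105 g(15,-9)=455 g(15,-7)=1365 g(15,-5)=3003 g(15,-3)=5004 g(15,-1)=6420 g(15,1)=6330 g(15,3)=4550 g(15,5)=1638
t=16: g(16,-16)=1 g(16,-14)=16 g(16,-12)=120 g(16,-10)=560 g(16,-8)=1820 g(16,-6)=4368 g(16,-4)=8007 g(16,-2)=11424 g(16,0)=12750 g(16,2)=10880 g(16,4)=6188
t=17: g(17,-17)=1 g(17,-15)=17 g(17,-13)=136 g(17,-11)=680 g(17,-9)=2380 g(17,-7)=6188 g(17,-5)=12375 g(17,-3)=19431 g(17,-1)=24174 g(17,1)=23630 g(17,3)=17068 g(17,5)=6188
t=18: g(18,-18)=1 g(18,-16)=18 g(18,-14)=153 g(18,-12)=816 g(18,-10)=3060 g(18,-8)=8568 g(18,-6)=18563 g(18,-4)=31806 g(18,-2)=43605 g(18,0)=47804 g(18,2)=40698 g(18,4)=23256
t=19: g(19,-19)=1 g(19,-17)=19 g(19,-15)=171 g(19,-13)=969 g(19,-11)=3876 g(19,-9)=11628 g(19,-7)=27131 g(19,-5)=50369 g(19,-3)=75411 g(19,-1)=91409 g(19,1)=88502 g(19,3)=63954 g(19,5)=23256
t=20: g(20,-20)=1 g(20,-18)=20 g(20,-16)=190 g(20,-14)=1140 g(20,-12)=4845 g(20,-10)=15504 g(20,-8)=38759 g(20,-6)=77500 g(20,-4)=125780 g(20,-2)=166820 g(20,0)=179911 g(20,2)=152456 g(20,4)=87210
t=21: g(21,-21)=1 g(21,-19)=21 g(21,-17)=210 g(21,-15)=1330 g(21,-13)=5985 g(21,-11)=20349 g(21,-9)=54263 g(21,-7)=116259 g(21,-5)=203280 g(21,-3)=292600 g(21,-1)=346731 g(21,1)=332367 g(21,3)=239666 g(21,5)=87210
t=22: g(22,-22)=1 g(22,-20)=22 g(22,-18)=231 g(22,-16)=1540 g(22,-14)=7315 g(22,-12)=26334 g(22,-10)=74612 g(22,-8)=170522 g(22,-6)=319539 g(22,-4)=495880 g(22,-2)=639331 g(22,0)=679098 g(22,2)=572033 g(22,4)=326876
t=23: g(23,-23)=1 g(23,-21)=23 g(23,-19)=253 g(23,-17)=1771 g(23,-15)=8855 g(23,-13)=33649 g(23,-11)=100946 g(23,-9)=245134 g(23,-7)=490061 g(23,-5)=815419 g(23,-3)=1135211 g(23,-1)=1318429 g(23,1)=1251131 g(23,3)=898909 g(23,5)=326876
t=24: g(24,-24)=1 g(24,-22)=24 g(24,-20)=276 g(24,-18)=2024 g(24,-16)=10626 g(24,-14)=42504 g(24,-12)=134595 g(24,-10)=346080 g(24,-8)=735195 g(24,-6)=1305480 g(24,-4)=1950630 g(24,-2)=2453640 g(24,0)=2569560 g(24,2)=2150040 g(24,4)=1225785
t=25: g(25,-25)=1 g(25,-23)=25 g(25,-21)=300 g(25,-19)=2300 g(25,-17)=12650 g(25,-15)=53130 g(25,-13)=177099 g(25,-11)=480675 g(25,-9)=1081275 g(25,-7)=2040675 g(25,-5)=3256110 g(25,-3)=4404270 g(25,-1)=5023200 g(25,1)=4719600 g(25,3)=3375825 g(25,5)=1225785
Paths never hitting 6: Σ_s g(25,s) = 25852920
Paths hitting 6: 2^25 - 25852920 = 7701512
P = 7701512/33554432 = 962689/4194304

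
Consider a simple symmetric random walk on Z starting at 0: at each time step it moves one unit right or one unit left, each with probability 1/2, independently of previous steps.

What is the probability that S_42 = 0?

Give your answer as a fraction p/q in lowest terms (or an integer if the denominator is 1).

Answer: 67282234305/549755813888

Derivation:
To return to 0 after 42 steps: need exactly 21 steps of +1 and 21 of -1.
Favorable paths: C(42,21) = 538257874440
Total paths: 2^42 = 4398046511104
P = 538257874440/4398046511104 = 67282234305/549755813888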